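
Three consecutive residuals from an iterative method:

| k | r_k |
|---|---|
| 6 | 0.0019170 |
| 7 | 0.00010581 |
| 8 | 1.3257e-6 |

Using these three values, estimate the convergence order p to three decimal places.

1.512

p ≈ ln(r_8/r_7) / ln(r_7/r_6)
  = ln(1.3257e-6/0.00010581) / ln(0.00010581/0.0019170)
  = ln(0.0125291) / ln(0.0551956)
  = -4.379701 / -2.896872 ≈ 1.511872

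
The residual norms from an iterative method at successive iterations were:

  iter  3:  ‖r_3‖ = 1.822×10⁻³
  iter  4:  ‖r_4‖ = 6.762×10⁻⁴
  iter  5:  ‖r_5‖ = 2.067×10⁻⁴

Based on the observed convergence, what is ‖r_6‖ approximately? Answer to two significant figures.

First estimate the order: p ≈ ln(‖r_5‖/‖r_4‖) / ln(‖r_4‖/‖r_3‖) = ln(2.067×10⁻⁴/6.762×10⁻⁴)/ln(6.762×10⁻⁴/1.822×10⁻³) = ln(0.305679)/ln(0.371131) ≈ 1.1957.
Then ‖r_6‖ ≈ ‖r_5‖·(‖r_5‖/‖r_4‖)^p = 2.067×10⁻⁴·(0.305679)^1.1957 = 2.067×10⁻⁴·0.2424 ≈ 5.01e-05.

5.0e-5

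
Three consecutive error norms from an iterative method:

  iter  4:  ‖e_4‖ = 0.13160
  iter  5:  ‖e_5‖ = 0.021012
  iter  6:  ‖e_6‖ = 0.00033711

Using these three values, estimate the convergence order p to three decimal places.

2.252

p ≈ ln(‖e_6‖/‖e_5‖) / ln(‖e_5‖/‖e_4‖)
  = ln(0.00033711/0.021012) / ln(0.021012/0.13160)
  = ln(0.0160437) / ln(0.159666)
  = -4.132439 / -1.834671 ≈ 2.252414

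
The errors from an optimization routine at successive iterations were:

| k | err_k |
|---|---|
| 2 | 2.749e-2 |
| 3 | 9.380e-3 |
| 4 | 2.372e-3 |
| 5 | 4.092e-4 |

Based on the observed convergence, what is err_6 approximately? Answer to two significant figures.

4.3e-5

First estimate the order: p ≈ ln(err_5/err_4) / ln(err_4/err_3) = ln(4.092e-4/2.372e-3)/ln(2.372e-3/9.380e-3) = ln(0.172513)/ln(0.252878) ≈ 1.2782.
Then err_6 ≈ err_5·(err_5/err_4)^p = 4.092e-4·(0.172513)^1.2782 = 4.092e-4·0.105805 ≈ 4.33e-05.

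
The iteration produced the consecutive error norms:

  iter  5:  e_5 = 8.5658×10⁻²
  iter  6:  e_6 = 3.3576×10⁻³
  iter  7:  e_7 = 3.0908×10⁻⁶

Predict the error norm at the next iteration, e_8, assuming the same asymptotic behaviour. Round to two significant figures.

First estimate the order: p ≈ ln(e_7/e_6) / ln(e_6/e_5) = ln(3.0908×10⁻⁶/3.3576×10⁻³)/ln(3.3576×10⁻³/8.5658×10⁻²) = ln(0.000920538)/ln(0.0391977) ≈ 2.1582.
Then e_8 ≈ e_7·(e_7/e_6)^p = 3.0908×10⁻⁶·(0.000920538)^2.1582 = 3.0908×10⁻⁶·2.80411e-07 ≈ 8.667e-13.

8.7e-13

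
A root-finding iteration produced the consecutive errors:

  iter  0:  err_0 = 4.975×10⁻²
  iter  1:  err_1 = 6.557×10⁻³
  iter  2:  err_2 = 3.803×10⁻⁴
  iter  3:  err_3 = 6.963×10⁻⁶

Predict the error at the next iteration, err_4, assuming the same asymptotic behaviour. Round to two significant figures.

2.5e-8

First estimate the order: p ≈ ln(err_3/err_2) / ln(err_2/err_1) = ln(6.963×10⁻⁶/3.803×10⁻⁴)/ln(3.803×10⁻⁴/6.557×10⁻³) = ln(0.0183092)/ln(0.0579991) ≈ 1.4049.
Then err_4 ≈ err_3·(err_3/err_2)^p = 6.963×10⁻⁶·(0.0183092)^1.4049 = 6.963×10⁻⁶·0.0036243 ≈ 2.524e-08.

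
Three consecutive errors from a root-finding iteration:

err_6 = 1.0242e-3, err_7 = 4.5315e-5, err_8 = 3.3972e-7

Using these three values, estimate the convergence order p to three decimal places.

1.569

p ≈ ln(err_8/err_7) / ln(err_7/err_6)
  = ln(3.3972e-7/4.5315e-5) / ln(4.5315e-5/1.0242e-3)
  = ln(0.00749686) / ln(0.0442443)
  = -4.893271 / -3.118029 ≈ 1.569347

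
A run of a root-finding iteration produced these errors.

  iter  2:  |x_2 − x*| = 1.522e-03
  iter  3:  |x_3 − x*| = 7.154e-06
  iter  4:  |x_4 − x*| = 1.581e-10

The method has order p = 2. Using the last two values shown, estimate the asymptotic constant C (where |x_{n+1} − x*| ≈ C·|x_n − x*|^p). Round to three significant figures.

C ≈ |x_4 − x*| / |x_3 − x*|^2
  = 1.581e-10 / (7.154e-06)^2
  = 1.581e-10 / 5.11797e-11 ≈ 3.0891

3.09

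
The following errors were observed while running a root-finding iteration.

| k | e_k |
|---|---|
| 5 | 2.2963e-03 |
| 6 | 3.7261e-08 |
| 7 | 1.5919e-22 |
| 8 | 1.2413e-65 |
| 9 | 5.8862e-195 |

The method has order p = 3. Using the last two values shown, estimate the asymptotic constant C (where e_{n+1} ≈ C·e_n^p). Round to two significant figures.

3.1

C ≈ e_9 / e_8^3
  = 5.8862e-195 / (1.2413e-65)^3
  = 5.8862e-195 / 1.91263e-195 ≈ 3.0775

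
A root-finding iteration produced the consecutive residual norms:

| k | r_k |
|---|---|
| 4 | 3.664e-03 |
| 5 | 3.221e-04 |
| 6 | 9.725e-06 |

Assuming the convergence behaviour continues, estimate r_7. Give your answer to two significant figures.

6.3e-8

First estimate the order: p ≈ ln(r_6/r_5) / ln(r_5/r_4) = ln(9.725e-06/3.221e-04)/ln(3.221e-04/3.664e-03) = ln(0.0301925)/ln(0.0879094) ≈ 1.4395.
Then r_7 ≈ r_6·(r_6/r_5)^p = 9.725e-06·(0.0301925)^1.4395 = 9.725e-06·0.00648358 ≈ 6.305e-08.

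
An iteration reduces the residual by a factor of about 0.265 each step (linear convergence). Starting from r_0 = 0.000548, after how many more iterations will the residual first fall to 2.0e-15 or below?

After k steps, r_k ≈ 0.000548·0.265^k.
Need 0.265^k ≤ 2.0e-15/0.000548 = 3.64964e-12.
k ≥ ln(3.64964e-12)/ln(0.265) = -26.3364/-1.32803 = 19.831.
Smallest integer k = 20.

20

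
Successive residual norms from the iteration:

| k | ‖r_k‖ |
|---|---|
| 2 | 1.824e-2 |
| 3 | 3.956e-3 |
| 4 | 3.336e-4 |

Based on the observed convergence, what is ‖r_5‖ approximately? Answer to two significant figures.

6.1e-6

First estimate the order: p ≈ ln(‖r_4‖/‖r_3‖) / ln(‖r_3‖/‖r_2‖) = ln(3.336e-4/3.956e-3)/ln(3.956e-3/1.824e-2) = ln(0.0843276)/ln(0.216886) ≈ 1.6181.
Then ‖r_5‖ ≈ ‖r_4‖·(‖r_4‖/‖r_3‖)^p = 3.336e-4·(0.0843276)^1.6181 = 3.336e-4·0.0182857 ≈ 6.1e-06.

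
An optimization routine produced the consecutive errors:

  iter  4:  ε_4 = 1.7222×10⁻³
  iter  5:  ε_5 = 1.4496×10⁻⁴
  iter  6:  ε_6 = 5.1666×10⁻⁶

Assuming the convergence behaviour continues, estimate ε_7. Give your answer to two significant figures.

5.8e-8

First estimate the order: p ≈ ln(ε_6/ε_5) / ln(ε_5/ε_4) = ln(5.1666×10⁻⁶/1.4496×10⁻⁴)/ln(1.4496×10⁻⁴/1.7222×10⁻³) = ln(0.0356416)/ln(0.0841714) ≈ 1.3472.
Then ε_7 ≈ ε_6·(ε_6/ε_5)^p = 5.1666×10⁻⁶·(0.0356416)^1.3472 = 5.1666×10⁻⁶·0.0111995 ≈ 5.786e-08.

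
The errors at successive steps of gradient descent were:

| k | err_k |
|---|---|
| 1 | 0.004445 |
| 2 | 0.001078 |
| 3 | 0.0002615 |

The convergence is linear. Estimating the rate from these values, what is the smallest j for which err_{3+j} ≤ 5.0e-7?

Rate ρ ≈ err_3/err_2 = 0.0002615/0.001078 = 0.2426.
After j more steps, err_{3+j} ≈ 0.0002615·ρ^j; need ρ^j ≤ 5.0e-7/0.0002615 = 0.00191205.
j ≥ ln(0.00191205)/ln(0.2426) = -6.2596/-1.41634 = 4.420.
So 5 more iterations are needed.

5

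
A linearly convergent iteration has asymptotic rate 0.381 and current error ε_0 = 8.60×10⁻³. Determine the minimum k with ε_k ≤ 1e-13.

27

After k steps, ε_k ≈ 8.60×10⁻³·0.381^k.
Need 0.381^k ≤ 1e-13/8.60×10⁻³ = 1.16279e-11.
k ≥ ln(1.16279e-11)/ln(0.381) = -25.1776/-0.96496 = 26.092.
Smallest integer k = 27.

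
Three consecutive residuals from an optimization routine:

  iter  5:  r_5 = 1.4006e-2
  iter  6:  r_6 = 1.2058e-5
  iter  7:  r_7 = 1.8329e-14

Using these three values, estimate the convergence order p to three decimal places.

2.877

p ≈ ln(r_7/r_6) / ln(r_6/r_5)
  = ln(1.8329e-14/1.2058e-5) / ln(1.2058e-5/1.4006e-2)
  = ln(1.52007e-09) / ln(0.000860917)
  = -20.304509 / -7.057512 ≈ 2.877007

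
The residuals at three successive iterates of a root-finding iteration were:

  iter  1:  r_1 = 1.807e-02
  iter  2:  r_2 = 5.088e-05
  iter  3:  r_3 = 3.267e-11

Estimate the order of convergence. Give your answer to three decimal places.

p ≈ ln(r_3/r_2) / ln(r_2/r_1)
  = ln(3.267e-11/5.088e-05) / ln(5.088e-05/1.807e-02)
  = ln(6.42099e-07) / ln(0.00281572)
  = -14.258523 / -5.872537 ≈ 2.428001

2.428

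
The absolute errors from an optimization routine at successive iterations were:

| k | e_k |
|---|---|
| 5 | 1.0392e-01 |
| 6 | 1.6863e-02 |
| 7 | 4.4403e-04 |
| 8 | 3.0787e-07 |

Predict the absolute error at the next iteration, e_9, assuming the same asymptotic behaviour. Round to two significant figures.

First estimate the order: p ≈ ln(e_8/e_7) / ln(e_7/e_6) = ln(3.0787e-07/4.4403e-04)/ln(4.4403e-04/1.6863e-02) = ln(0.000693354)/ln(0.0263316) ≈ 2.0000.
Then e_9 ≈ e_8·(e_8/e_7)^p = 3.0787e-07·(0.000693354)^2.0000 = 3.0787e-07·4.8074e-07 ≈ 1.48e-13.

1.5e-13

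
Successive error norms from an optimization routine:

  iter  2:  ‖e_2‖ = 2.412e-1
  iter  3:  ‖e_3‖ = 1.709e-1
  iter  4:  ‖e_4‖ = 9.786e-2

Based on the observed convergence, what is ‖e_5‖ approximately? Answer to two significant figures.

4.0e-2

First estimate the order: p ≈ ln(‖e_4‖/‖e_3‖) / ln(‖e_3‖/‖e_2‖) = ln(9.786e-2/1.709e-1)/ln(1.709e-1/2.412e-1) = ln(0.572616)/ln(0.708541) ≈ 1.6182.
Then ‖e_5‖ ≈ ‖e_4‖·(‖e_4‖/‖e_3‖)^p = 9.786e-2·(0.572616)^1.6182 = 9.786e-2·0.405672 ≈ 0.0397.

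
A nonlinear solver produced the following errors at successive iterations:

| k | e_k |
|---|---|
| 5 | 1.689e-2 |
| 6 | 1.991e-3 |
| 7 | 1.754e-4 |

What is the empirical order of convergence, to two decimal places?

1.14

p ≈ ln(e_7/e_6) / ln(e_6/e_5)
  = ln(1.754e-4/1.991e-3) / ln(1.991e-3/1.689e-2)
  = ln(0.0880964) / ln(0.11788)
  = -2.42932 / -2.13809 ≈ 1.13621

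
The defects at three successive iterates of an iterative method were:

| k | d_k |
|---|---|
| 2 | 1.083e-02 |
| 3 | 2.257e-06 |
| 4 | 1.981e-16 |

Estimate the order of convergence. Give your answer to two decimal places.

2.73

p ≈ ln(d_4/d_3) / ln(d_3/d_2)
  = ln(1.981e-16/2.257e-06) / ln(2.257e-06/1.083e-02)
  = ln(8.77714e-11) / ln(0.000208403)
  = -23.15629 / -8.47604 ≈ 2.73197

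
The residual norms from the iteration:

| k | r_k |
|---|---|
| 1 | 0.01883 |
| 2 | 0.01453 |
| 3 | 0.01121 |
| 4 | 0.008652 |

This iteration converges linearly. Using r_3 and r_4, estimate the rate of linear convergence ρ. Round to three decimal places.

0.772

ρ ≈ r_4/r_3 = 0.008652/0.01121 = 0.77181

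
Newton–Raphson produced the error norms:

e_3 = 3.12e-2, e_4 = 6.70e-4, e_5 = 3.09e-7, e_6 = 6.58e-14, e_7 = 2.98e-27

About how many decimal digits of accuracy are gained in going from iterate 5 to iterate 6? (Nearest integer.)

Digits gained ≈ log₁₀(e_5/e_6) = log₁₀(3.09e-7/6.58e-14) = log₁₀(4.69605e+06) ≈ 6.672.

7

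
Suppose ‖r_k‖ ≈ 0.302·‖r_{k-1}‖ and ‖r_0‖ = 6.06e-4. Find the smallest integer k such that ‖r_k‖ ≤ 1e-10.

After k steps, ‖r_k‖ ≈ 6.06e-4·0.302^k.
Need 0.302^k ≤ 1e-10/6.06e-4 = 1.65017e-07.
k ≥ ln(1.65017e-07)/ln(0.302) = -15.6172/-1.19733 = 13.043.
Smallest integer k = 14.

14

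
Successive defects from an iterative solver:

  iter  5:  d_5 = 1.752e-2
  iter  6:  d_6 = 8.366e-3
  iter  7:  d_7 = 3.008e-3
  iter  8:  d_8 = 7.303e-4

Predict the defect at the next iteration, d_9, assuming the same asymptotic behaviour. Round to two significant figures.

1.0e-4

First estimate the order: p ≈ ln(d_8/d_7) / ln(d_7/d_6) = ln(7.303e-4/3.008e-3)/ln(3.008e-3/8.366e-3) = ln(0.242786)/ln(0.359551) ≈ 1.3839.
Then d_9 ≈ d_8·(d_8/d_7)^p = 7.303e-4·(0.242786)^1.3839 = 7.303e-4·0.140997 ≈ 0.000103.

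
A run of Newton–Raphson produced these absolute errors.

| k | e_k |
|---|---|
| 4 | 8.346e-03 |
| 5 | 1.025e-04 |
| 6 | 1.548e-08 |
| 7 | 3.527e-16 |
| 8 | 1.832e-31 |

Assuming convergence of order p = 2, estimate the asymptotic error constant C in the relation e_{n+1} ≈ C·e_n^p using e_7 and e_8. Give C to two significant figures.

C ≈ e_8 / e_7^2
  = 1.832e-31 / (3.527e-16)^2
  = 1.832e-31 / 1.24397e-31 ≈ 1.4727

1.5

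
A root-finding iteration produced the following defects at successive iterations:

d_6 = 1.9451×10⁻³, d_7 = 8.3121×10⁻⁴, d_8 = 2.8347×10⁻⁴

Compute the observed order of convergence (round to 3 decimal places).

p ≈ ln(d_8/d_7) / ln(d_7/d_6)
  = ln(2.8347×10⁻⁴/8.3121×10⁻⁴) / ln(8.3121×10⁻⁴/1.9451×10⁻³)
  = ln(0.341033) / ln(0.427335)
  = -1.075776 / -0.850187 ≈ 1.265340

1.265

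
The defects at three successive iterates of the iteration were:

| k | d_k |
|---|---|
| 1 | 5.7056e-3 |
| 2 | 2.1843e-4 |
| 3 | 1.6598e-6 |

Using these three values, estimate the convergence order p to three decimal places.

p ≈ ln(d_3/d_2) / ln(d_2/d_1)
  = ln(1.6598e-6/2.1843e-4) / ln(2.1843e-4/5.7056e-3)
  = ln(0.00759877) / ln(0.0382834)
  = -4.879769 / -3.262739 ≈ 1.495605

1.496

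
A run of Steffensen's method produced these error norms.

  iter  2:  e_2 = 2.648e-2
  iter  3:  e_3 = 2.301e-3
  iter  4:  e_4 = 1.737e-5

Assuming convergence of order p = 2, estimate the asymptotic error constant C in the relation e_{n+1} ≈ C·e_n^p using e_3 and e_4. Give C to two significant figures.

3.3

C ≈ e_4 / e_3^2
  = 1.737e-5 / (2.301e-3)^2
  = 1.737e-5 / 5.2946e-06 ≈ 3.2807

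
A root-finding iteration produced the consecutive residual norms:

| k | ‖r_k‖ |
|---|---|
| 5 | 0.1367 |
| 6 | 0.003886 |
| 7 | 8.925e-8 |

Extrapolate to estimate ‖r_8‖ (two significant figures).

First estimate the order: p ≈ ln(‖r_7‖/‖r_6‖) / ln(‖r_6‖/‖r_5‖) = ln(8.925e-8/0.003886)/ln(0.003886/0.1367) = ln(2.29671e-05)/ln(0.0284272) ≈ 3.0001.
Then ‖r_8‖ ≈ ‖r_7‖·(‖r_7‖/‖r_6‖)^p = 8.925e-8·(2.29671e-05)^3.0001 = 8.925e-8·1.21019e-14 ≈ 1.08e-21.

1.1e-21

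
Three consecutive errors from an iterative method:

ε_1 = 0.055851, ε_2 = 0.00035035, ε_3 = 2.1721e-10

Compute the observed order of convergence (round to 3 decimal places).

p ≈ ln(ε_3/ε_2) / ln(ε_2/ε_1)
  = ln(2.1721e-10/0.00035035) / ln(0.00035035/0.055851)
  = ln(6.1998e-07) / ln(0.00627294)
  = -14.293579 / -5.071510 ≈ 2.818407

2.818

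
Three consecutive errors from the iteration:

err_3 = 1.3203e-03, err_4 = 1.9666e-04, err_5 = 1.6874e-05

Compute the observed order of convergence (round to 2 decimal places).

1.29

p ≈ ln(err_5/err_4) / ln(err_4/err_3)
  = ln(1.6874e-05/1.9666e-04) / ln(1.9666e-04/1.3203e-03)
  = ln(0.0858029) / ln(0.148951)
  = -2.45570 / -1.90414 ≈ 1.28966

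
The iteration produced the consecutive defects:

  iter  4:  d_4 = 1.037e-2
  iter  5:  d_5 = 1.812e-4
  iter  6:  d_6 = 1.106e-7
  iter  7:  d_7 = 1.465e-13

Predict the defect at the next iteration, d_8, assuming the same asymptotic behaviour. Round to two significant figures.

First estimate the order: p ≈ ln(d_7/d_6) / ln(d_6/d_5) = ln(1.465e-13/1.106e-7)/ln(1.106e-7/1.812e-4) = ln(1.32459e-06)/ln(0.000610375) ≈ 1.8286.
Then d_8 ≈ d_7·(d_7/d_6)^p = 1.465e-13·(1.32459e-06)^1.8286 = 1.465e-13·1.785e-11 ≈ 2.615e-24.

2.6e-24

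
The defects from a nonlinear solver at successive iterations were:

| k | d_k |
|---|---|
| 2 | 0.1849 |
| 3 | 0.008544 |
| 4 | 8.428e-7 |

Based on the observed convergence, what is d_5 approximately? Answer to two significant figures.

8.1e-19

First estimate the order: p ≈ ln(d_4/d_3) / ln(d_3/d_2) = ln(8.428e-7/0.008544)/ln(0.008544/0.1849) = ln(9.86423e-05)/ln(0.0462088) ≈ 3.0001.
Then d_5 ≈ d_4·(d_4/d_3)^p = 8.428e-7·(9.86423e-05)^3.0001 = 8.428e-7·9.58935e-13 ≈ 8.082e-19.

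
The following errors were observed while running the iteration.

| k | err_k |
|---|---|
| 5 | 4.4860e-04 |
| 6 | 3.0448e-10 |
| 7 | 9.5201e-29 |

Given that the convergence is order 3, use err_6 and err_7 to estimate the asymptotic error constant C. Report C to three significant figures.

C ≈ err_7 / err_6^3
  = 9.5201e-29 / (3.0448e-10)^3
  = 9.5201e-29 / 2.82278e-29 ≈ 3.3726

3.37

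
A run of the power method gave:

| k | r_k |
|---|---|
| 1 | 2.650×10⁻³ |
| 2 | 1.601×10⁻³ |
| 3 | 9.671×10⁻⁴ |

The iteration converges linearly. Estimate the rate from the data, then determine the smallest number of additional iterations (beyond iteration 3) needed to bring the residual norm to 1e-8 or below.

Rate ρ ≈ r_3/r_2 = 9.671×10⁻⁴/1.601×10⁻³ = 0.6041.
After j more steps, r_{3+j} ≈ 9.671×10⁻⁴·ρ^j; need ρ^j ≤ 1e-8/9.671×10⁻⁴ = 1.03402e-05.
j ≥ ln(1.03402e-05)/ln(0.6041) = -11.4795/-0.50402 = 22.776.
So 23 more iterations are needed.

23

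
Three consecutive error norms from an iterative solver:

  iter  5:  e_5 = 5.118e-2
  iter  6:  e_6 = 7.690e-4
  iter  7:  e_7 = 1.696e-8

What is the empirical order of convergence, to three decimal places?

2.554

p ≈ ln(e_7/e_6) / ln(e_6/e_5)
  = ln(1.696e-8/7.690e-4) / ln(7.690e-4/5.118e-2)
  = ln(2.20546e-05) / ln(0.0150254)
  = -10.721989 / -4.198013 ≈ 2.554063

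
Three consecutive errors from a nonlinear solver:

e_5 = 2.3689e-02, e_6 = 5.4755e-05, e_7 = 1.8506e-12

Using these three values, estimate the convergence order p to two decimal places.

2.83

p ≈ ln(e_7/e_6) / ln(e_6/e_5)
  = ln(1.8506e-12/5.4755e-05) / ln(5.4755e-05/2.3689e-02)
  = ln(3.37978e-08) / ln(0.00231141)
  = -17.20287 / -6.06990 ≈ 2.83413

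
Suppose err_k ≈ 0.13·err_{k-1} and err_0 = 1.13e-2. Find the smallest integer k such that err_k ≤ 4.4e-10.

After k steps, err_k ≈ 1.13e-2·0.13^k.
Need 0.13^k ≤ 4.4e-10/1.13e-2 = 3.89381e-08.
k ≥ ln(3.89381e-08)/ln(0.13) = -17.0613/-2.04022 = 8.362.
Smallest integer k = 9.

9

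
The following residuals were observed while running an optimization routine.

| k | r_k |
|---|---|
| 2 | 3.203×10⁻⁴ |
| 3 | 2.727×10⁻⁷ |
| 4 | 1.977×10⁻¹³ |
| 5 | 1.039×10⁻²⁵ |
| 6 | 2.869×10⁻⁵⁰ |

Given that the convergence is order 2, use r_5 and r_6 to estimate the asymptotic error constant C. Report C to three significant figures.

2.66

C ≈ r_6 / r_5^2
  = 2.869×10⁻⁵⁰ / (1.039×10⁻²⁵)^2
  = 2.869×10⁻⁵⁰ / 1.07952e-50 ≈ 2.6577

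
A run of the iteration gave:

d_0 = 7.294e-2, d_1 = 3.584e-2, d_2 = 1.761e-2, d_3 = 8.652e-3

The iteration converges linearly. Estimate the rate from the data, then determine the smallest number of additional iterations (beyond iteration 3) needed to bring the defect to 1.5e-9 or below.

22

Rate ρ ≈ d_3/d_2 = 8.652e-3/1.761e-2 = 0.4913.
After j more steps, d_{3+j} ≈ 8.652e-3·ρ^j; need ρ^j ≤ 1.5e-9/8.652e-3 = 1.7337e-07.
j ≥ ln(1.7337e-07)/ln(0.4913) = -15.5678/-0.71070 = 21.905.
So 22 more iterations are needed.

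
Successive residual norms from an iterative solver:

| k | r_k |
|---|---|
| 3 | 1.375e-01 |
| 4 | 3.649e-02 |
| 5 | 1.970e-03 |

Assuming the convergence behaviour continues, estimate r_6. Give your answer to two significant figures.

First estimate the order: p ≈ ln(r_5/r_4) / ln(r_4/r_3) = ln(1.970e-03/3.649e-02)/ln(3.649e-02/1.375e-01) = ln(0.0539874)/ln(0.265382) ≈ 2.2004.
Then r_6 ≈ r_5·(r_5/r_4)^p = 1.970e-03·(0.0539874)^2.2004 = 1.970e-03·0.00162381 ≈ 3.199e-06.

3.2e-6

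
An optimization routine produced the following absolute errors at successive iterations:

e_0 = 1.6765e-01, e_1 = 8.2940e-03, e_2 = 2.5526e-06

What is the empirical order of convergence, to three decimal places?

2.690

p ≈ ln(e_2/e_1) / ln(e_1/e_0)
  = ln(2.5526e-06/8.2940e-03) / ln(8.2940e-03/1.6765e-01)
  = ln(0.000307765) / ln(0.0494721)
  = -8.086174 / -3.006346 ≈ 2.689702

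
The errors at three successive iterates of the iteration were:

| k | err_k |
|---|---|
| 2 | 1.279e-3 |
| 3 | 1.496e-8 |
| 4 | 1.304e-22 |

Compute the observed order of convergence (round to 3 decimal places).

2.851

p ≈ ln(err_4/err_3) / ln(err_3/err_2)
  = ln(1.304e-22/1.496e-8) / ln(1.496e-8/1.279e-3)
  = ln(8.71658e-15) / ln(1.16966e-05)
  = -32.373549 / -11.356212 ≈ 2.850735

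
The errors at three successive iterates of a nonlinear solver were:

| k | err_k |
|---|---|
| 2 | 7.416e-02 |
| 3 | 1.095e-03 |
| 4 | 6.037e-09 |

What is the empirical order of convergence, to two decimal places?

2.87

p ≈ ln(err_4/err_3) / ln(err_3/err_2)
  = ln(6.037e-09/1.095e-03) / ln(1.095e-03/7.416e-02)
  = ln(5.51324e-06) / ln(0.0147654)
  = -12.10836 / -4.21547 ≈ 2.87236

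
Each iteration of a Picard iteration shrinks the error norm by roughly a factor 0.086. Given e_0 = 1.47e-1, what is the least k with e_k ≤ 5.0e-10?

8

After k steps, e_k ≈ 1.47e-1·0.086^k.
Need 0.086^k ≤ 5.0e-10/1.47e-1 = 3.40136e-09.
k ≥ ln(3.40136e-09)/ln(0.086) = -19.4991/-2.45341 = 7.948.
Smallest integer k = 8.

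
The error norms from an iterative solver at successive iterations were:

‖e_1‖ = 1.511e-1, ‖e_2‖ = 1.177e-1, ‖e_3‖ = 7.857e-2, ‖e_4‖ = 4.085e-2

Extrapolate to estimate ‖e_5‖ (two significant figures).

1.4e-2

First estimate the order: p ≈ ln(‖e_4‖/‖e_3‖) / ln(‖e_3‖/‖e_2‖) = ln(4.085e-2/7.857e-2)/ln(7.857e-2/1.177e-1) = ln(0.519919)/ln(0.667545) ≈ 1.6184.
Then ‖e_5‖ ≈ ‖e_4‖·(‖e_4‖/‖e_3‖)^p = 4.085e-2·(0.519919)^1.6184 = 4.085e-2·0.346953 ≈ 0.01417.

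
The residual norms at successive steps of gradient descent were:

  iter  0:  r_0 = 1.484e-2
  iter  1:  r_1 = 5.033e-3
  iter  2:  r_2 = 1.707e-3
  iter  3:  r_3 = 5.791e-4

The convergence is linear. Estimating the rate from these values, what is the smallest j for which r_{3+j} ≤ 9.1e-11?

15

Rate ρ ≈ r_3/r_2 = 5.791e-4/1.707e-3 = 0.3393.
After j more steps, r_{3+j} ≈ 5.791e-4·ρ^j; need ρ^j ≤ 9.1e-11/5.791e-4 = 1.5714e-07.
j ≥ ln(1.5714e-07)/ln(0.3393) = -15.6661/-1.08087 = 14.494.
So 15 more iterations are needed.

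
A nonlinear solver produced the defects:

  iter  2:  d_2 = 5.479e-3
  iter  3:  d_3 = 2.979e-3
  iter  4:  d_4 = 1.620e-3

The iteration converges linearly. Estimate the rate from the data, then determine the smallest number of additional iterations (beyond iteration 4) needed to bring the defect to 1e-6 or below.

Rate ρ ≈ d_4/d_3 = 1.620e-3/2.979e-3 = 0.5438.
After j more steps, d_{4+j} ≈ 1.620e-3·ρ^j; need ρ^j ≤ 1e-6/1.620e-3 = 0.000617284.
j ≥ ln(0.000617284)/ln(0.5438) = -7.3902/-0.60917 = 12.132.
So 13 more iterations are needed.

13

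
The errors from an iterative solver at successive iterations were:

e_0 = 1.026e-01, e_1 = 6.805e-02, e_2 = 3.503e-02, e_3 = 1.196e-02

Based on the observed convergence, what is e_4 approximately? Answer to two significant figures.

2.1e-3

First estimate the order: p ≈ ln(e_3/e_2) / ln(e_2/e_1) = ln(1.196e-02/3.503e-02)/ln(3.503e-02/6.805e-02) = ln(0.341422)/ln(0.514769) ≈ 1.6183.
Then e_4 ≈ e_3·(e_3/e_2)^p = 1.196e-02·(0.341422)^1.6183 = 1.196e-02·0.175681 ≈ 0.002101.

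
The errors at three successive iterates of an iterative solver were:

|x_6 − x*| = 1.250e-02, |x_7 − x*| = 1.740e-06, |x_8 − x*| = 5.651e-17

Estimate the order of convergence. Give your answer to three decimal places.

p ≈ ln(|x_8 − x*|/|x_7 − x*|) / ln(|x_7 − x*|/|x_6 − x*|)
  = ln(5.651e-17/1.740e-06) / ln(1.740e-06/1.250e-02)
  = ln(3.2477e-11) / ln(0.0001392)
  = -24.150489 / -8.879599 ≈ 2.719772

2.720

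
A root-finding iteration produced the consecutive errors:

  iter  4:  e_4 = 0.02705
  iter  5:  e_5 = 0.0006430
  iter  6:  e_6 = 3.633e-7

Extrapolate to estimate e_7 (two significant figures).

1.2e-13

First estimate the order: p ≈ ln(e_6/e_5) / ln(e_5/e_4) = ln(3.633e-7/0.0006430)/ln(0.0006430/0.02705) = ln(0.000565008)/ln(0.0237708) ≈ 2.0000.
Then e_7 ≈ e_6·(e_6/e_5)^p = 3.633e-7·(0.000565008)^2.0000 = 3.633e-7·3.19234e-07 ≈ 1.16e-13.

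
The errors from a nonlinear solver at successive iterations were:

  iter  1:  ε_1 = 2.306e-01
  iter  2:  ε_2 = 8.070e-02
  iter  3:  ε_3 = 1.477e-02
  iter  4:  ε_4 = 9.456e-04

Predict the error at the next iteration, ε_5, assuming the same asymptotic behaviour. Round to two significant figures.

1.1e-5

First estimate the order: p ≈ ln(ε_4/ε_3) / ln(ε_3/ε_2) = ln(9.456e-04/1.477e-02)/ln(1.477e-02/8.070e-02) = ln(0.0640217)/ln(0.183024) ≈ 1.6186.
Then ε_5 ≈ ε_4·(ε_4/ε_3)^p = 9.456e-04·(0.0640217)^1.6186 = 9.456e-04·0.0116929 ≈ 1.106e-05.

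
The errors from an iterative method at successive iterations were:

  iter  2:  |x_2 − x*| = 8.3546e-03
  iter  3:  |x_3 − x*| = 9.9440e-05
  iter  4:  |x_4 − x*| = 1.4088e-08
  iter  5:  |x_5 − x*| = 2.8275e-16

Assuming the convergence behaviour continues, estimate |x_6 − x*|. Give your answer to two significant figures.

1.1e-31

First estimate the order: p ≈ ln(|x_5 − x*|/|x_4 − x*|) / ln(|x_4 − x*|/|x_3 − x*|) = ln(2.8275e-16/1.4088e-08)/ln(1.4088e-08/9.9440e-05) = ln(2.00703e-08)/ln(0.000141673) ≈ 2.0000.
Then |x_6 − x*| ≈ |x_5 − x*|·(|x_5 − x*|/|x_4 − x*|)^p = 2.8275e-16·(2.00703e-08)^2.0000 = 2.8275e-16·4.02817e-16 ≈ 1.139e-31.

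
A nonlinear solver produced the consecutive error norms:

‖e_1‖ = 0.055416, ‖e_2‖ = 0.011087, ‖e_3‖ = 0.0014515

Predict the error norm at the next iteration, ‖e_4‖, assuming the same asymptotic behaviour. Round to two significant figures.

First estimate the order: p ≈ ln(‖e_3‖/‖e_2‖) / ln(‖e_2‖/‖e_1‖) = ln(0.0014515/0.011087)/ln(0.011087/0.055416) = ln(0.130919)/ln(0.200069) ≈ 1.2636.
Then ‖e_4‖ ≈ ‖e_3‖·(‖e_3‖/‖e_2‖)^p = 0.0014515·(0.130919)^1.2636 = 0.0014515·0.0766028 ≈ 0.0001112.

1.1e-4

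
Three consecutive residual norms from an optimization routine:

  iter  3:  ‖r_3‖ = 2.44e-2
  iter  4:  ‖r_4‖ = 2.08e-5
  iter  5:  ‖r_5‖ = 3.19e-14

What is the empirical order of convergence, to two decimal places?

2.87

p ≈ ln(‖r_5‖/‖r_4‖) / ln(‖r_4‖/‖r_3‖)
  = ln(3.19e-14/2.08e-5) / ln(2.08e-5/2.44e-2)
  = ln(1.53365e-09) / ln(0.000852459)
  = -20.29562 / -7.06739 ≈ 2.87173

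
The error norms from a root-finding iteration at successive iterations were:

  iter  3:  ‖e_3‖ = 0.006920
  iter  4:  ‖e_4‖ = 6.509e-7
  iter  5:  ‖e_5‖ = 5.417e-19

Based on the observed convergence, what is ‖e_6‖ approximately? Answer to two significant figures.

First estimate the order: p ≈ ln(‖e_5‖/‖e_4‖) / ln(‖e_4‖/‖e_3‖) = ln(5.417e-19/6.509e-7)/ln(6.509e-7/0.006920) = ln(8.32232e-13)/ln(9.40607e-05) ≈ 3.0000.
Then ‖e_6‖ ≈ ‖e_5‖·(‖e_5‖/‖e_4‖)^p = 5.417e-19·(8.32232e-13)^3.0000 = 5.417e-19·5.76412e-37 ≈ 3.122e-55.

3.1e-55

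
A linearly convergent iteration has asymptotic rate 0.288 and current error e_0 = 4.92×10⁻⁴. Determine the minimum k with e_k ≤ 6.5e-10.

After k steps, e_k ≈ 4.92×10⁻⁴·0.288^k.
Need 0.288^k ≤ 6.5e-10/4.92×10⁻⁴ = 1.32114e-06.
k ≥ ln(1.32114e-06)/ln(0.288) = -13.5370/-1.24479 = 10.875.
Smallest integer k = 11.

11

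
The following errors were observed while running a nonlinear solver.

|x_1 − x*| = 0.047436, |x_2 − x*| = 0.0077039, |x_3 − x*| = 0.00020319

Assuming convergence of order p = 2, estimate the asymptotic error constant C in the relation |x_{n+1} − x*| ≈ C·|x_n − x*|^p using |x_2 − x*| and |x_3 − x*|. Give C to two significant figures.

3.4

C ≈ |x_3 − x*| / |x_2 − x*|^2
  = 0.00020319 / (0.0077039)^2
  = 0.00020319 / 5.93501e-05 ≈ 3.4236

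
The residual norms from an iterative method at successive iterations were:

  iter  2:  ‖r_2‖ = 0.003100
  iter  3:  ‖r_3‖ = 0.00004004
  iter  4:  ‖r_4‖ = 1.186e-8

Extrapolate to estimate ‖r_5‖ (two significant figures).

First estimate the order: p ≈ ln(‖r_4‖/‖r_3‖) / ln(‖r_3‖/‖r_2‖) = ln(1.186e-8/0.00004004)/ln(0.00004004/0.003100) = ln(0.000296204)/ln(0.0129161) ≈ 1.8680.
Then ‖r_5‖ ≈ ‖r_4‖·(‖r_4‖/‖r_3‖)^p = 1.186e-8·(0.000296204)^1.8680 = 1.186e-8·2.56408e-07 ≈ 3.041e-15.

3.0e-15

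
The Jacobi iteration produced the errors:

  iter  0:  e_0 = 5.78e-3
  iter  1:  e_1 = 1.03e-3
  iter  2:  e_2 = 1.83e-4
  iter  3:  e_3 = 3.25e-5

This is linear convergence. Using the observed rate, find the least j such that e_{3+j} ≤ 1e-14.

13

Rate ρ ≈ e_3/e_2 = 3.25e-5/1.83e-4 = 0.1776.
After j more steps, e_{3+j} ≈ 3.25e-5·ρ^j; need ρ^j ≤ 1e-14/3.25e-5 = 3.07692e-10.
j ≥ ln(3.07692e-10)/ln(0.1776) = -21.9019/-1.72822 = 12.673.
So 13 more iterations are needed.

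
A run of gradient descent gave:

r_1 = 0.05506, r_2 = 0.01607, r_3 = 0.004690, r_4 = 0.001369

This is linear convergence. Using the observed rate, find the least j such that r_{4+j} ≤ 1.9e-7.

Rate ρ ≈ r_4/r_3 = 0.001369/0.004690 = 0.2919.
After j more steps, r_{4+j} ≈ 0.001369·ρ^j; need ρ^j ≤ 1.9e-7/0.001369 = 0.000138787.
j ≥ ln(0.000138787)/ln(0.2919) = -8.8826/-1.23134 = 7.214.
So 8 more iterations are needed.

8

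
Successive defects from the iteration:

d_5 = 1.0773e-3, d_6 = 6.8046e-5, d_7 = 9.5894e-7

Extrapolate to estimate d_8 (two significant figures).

1.3e-9

First estimate the order: p ≈ ln(d_7/d_6) / ln(d_6/d_5) = ln(9.5894e-7/6.8046e-5)/ln(6.8046e-5/1.0773e-3) = ln(0.0140925)/ln(0.0631635) ≈ 1.5431.
Then d_8 ≈ d_7·(d_7/d_6)^p = 9.5894e-7·(0.0140925)^1.5431 = 9.5894e-7·0.00139221 ≈ 1.335e-09.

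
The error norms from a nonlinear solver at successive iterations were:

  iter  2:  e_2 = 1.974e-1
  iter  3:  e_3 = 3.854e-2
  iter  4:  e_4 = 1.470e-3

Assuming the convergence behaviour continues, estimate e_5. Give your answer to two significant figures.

2.1e-6

First estimate the order: p ≈ ln(e_4/e_3) / ln(e_3/e_2) = ln(1.470e-3/3.854e-2)/ln(3.854e-2/1.974e-1) = ln(0.0381422)/ln(0.195238) ≈ 1.9996.
Then e_5 ≈ e_4·(e_4/e_3)^p = 1.470e-3·(0.0381422)^1.9996 = 1.470e-3·0.00145673 ≈ 2.141e-06.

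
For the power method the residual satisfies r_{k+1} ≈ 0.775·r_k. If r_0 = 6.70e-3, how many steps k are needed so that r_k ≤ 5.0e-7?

38

After k steps, r_k ≈ 6.70e-3·0.775^k.
Need 0.775^k ≤ 5.0e-7/6.70e-3 = 7.46269e-05.
k ≥ ln(7.46269e-05)/ln(0.775) = -9.5030/-0.25489 = 37.283.
Smallest integer k = 38.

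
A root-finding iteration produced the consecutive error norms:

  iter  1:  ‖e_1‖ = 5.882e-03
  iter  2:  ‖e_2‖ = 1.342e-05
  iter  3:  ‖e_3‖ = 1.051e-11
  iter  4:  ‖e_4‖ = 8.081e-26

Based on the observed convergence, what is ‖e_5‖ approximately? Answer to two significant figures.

1.9e-58

First estimate the order: p ≈ ln(‖e_4‖/‖e_3‖) / ln(‖e_3‖/‖e_2‖) = ln(8.081e-26/1.051e-11)/ln(1.051e-11/1.342e-05) = ln(7.68887e-15)/ln(7.83159e-07) ≈ 2.3115.
Then ‖e_5‖ ≈ ‖e_4‖·(‖e_4‖/‖e_3‖)^p = 8.081e-26·(7.68887e-15)^2.3115 = 8.081e-26·2.37231e-33 ≈ 1.917e-58.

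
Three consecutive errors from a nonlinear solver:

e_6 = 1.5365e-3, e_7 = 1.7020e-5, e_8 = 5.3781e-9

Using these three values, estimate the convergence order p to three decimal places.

p ≈ ln(e_8/e_7) / ln(e_7/e_6)
  = ln(5.3781e-9/1.7020e-5) / ln(1.7020e-5/1.5365e-3)
  = ln(0.000315987) / ln(0.0110771)
  = -8.059809 / -4.502875 ≈ 1.789925

1.790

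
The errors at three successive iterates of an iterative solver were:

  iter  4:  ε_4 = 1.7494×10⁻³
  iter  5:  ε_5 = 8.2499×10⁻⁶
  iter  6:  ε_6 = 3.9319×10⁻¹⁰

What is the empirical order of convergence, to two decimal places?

p ≈ ln(ε_6/ε_5) / ln(ε_5/ε_4)
  = ln(3.9319×10⁻¹⁰/8.2499×10⁻⁶) / ln(8.2499×10⁻⁶/1.7494×10⁻³)
  = ln(4.766e-05) / ln(0.00471585)
  = -9.95142 / -5.35683 ≈ 1.85771

1.86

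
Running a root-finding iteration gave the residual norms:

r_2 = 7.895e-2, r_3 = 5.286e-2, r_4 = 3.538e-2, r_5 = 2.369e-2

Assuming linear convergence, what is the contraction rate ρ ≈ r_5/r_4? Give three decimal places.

ρ ≈ r_5/r_4 = 2.369e-2/3.538e-2 = 0.66959

0.670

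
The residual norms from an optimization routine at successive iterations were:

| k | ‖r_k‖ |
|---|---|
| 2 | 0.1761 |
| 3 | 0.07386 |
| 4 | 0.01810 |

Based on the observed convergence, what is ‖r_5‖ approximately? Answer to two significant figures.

1.9e-3

First estimate the order: p ≈ ln(‖r_4‖/‖r_3‖) / ln(‖r_3‖/‖r_2‖) = ln(0.01810/0.07386)/ln(0.07386/0.1761) = ln(0.245058)/ln(0.419421) ≈ 1.6185.
Then ‖r_5‖ ≈ ‖r_4‖·(‖r_4‖/‖r_3‖)^p = 0.01810·(0.245058)^1.6185 = 0.01810·0.102691 ≈ 0.001859.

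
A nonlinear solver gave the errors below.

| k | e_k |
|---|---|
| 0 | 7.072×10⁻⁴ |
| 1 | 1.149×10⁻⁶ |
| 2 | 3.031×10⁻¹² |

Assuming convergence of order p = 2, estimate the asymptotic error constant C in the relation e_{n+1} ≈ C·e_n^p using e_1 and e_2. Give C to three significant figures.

2.30

C ≈ e_2 / e_1^2
  = 3.031×10⁻¹² / (1.149×10⁻⁶)^2
  = 3.031×10⁻¹² / 1.3202e-12 ≈ 2.2959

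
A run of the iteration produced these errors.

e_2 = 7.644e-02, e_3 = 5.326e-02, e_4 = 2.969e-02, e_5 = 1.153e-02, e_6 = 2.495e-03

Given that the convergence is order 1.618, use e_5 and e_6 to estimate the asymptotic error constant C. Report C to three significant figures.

C ≈ e_6 / e_5^1.618
  = 2.495e-03 / (1.153e-02)^1.618
  = 2.495e-03 / 0.000731206 ≈ 3.4122

3.41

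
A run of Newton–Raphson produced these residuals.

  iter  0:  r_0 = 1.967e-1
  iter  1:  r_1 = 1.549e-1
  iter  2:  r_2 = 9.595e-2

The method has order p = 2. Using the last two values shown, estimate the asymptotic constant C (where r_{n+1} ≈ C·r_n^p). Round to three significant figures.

4.00

C ≈ r_2 / r_1^2
  = 9.595e-2 / (1.549e-1)^2
  = 9.595e-2 / 0.023994 ≈ 3.9989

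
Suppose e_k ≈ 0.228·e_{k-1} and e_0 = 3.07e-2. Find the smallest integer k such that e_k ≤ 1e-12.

17

After k steps, e_k ≈ 3.07e-2·0.228^k.
Need 0.228^k ≤ 1e-12/3.07e-2 = 3.25733e-11.
k ≥ ln(3.25733e-11)/ln(0.228) = -24.1475/-1.47841 = 16.333.
Smallest integer k = 17.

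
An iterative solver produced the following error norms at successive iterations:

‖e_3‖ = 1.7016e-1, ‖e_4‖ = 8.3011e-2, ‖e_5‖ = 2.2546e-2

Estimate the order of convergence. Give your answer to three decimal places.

p ≈ ln(‖e_5‖/‖e_4‖) / ln(‖e_4‖/‖e_3‖)
  = ln(2.2546e-2/8.3011e-2) / ln(8.3011e-2/1.7016e-1)
  = ln(0.271603) / ln(0.487841)
  = -1.303414 / -0.717766 ≈ 1.815932

1.816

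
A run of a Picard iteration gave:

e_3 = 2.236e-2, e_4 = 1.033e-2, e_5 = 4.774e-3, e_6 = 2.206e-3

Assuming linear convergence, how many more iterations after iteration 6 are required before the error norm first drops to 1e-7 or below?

Rate ρ ≈ e_6/e_5 = 2.206e-3/4.774e-3 = 0.4621.
After j more steps, e_{6+j} ≈ 2.206e-3·ρ^j; need ρ^j ≤ 1e-7/2.206e-3 = 4.53309e-05.
j ≥ ln(4.53309e-05)/ln(0.4621) = -10.0015/-0.77197 = 12.956.
So 13 more iterations are needed.

13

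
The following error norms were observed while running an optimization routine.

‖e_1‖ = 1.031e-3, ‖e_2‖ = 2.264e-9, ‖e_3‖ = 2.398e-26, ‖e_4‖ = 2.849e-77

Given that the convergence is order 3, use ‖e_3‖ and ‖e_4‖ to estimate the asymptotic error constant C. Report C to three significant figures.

C ≈ ‖e_4‖ / ‖e_3‖^3
  = 2.849e-77 / (2.398e-26)^3
  = 2.849e-77 / 1.37895e-77 ≈ 2.0661

2.07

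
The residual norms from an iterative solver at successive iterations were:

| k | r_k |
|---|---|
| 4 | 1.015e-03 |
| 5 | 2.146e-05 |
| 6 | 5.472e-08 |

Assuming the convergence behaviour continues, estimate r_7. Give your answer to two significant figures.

First estimate the order: p ≈ ln(r_6/r_5) / ln(r_5/r_4) = ln(5.472e-08/2.146e-05)/ln(2.146e-05/1.015e-03) = ln(0.00254986)/ln(0.0211429) ≈ 1.5485.
Then r_7 ≈ r_6·(r_6/r_5)^p = 5.472e-08·(0.00254986)^1.5485 = 5.472e-08·9.63808e-05 ≈ 5.274e-12.

5.3e-12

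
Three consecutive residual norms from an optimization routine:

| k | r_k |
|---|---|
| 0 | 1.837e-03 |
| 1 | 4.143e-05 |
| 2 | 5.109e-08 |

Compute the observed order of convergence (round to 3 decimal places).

p ≈ ln(r_2/r_1) / ln(r_1/r_0)
  = ln(5.109e-08/4.143e-05) / ln(4.143e-05/1.837e-03)
  = ln(0.00123316) / ln(0.0225531)
  = -6.698175 / -3.791883 ≈ 1.766451

1.766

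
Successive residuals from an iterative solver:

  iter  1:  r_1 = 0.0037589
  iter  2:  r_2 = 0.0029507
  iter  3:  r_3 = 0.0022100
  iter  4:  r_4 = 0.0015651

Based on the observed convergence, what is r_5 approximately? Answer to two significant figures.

First estimate the order: p ≈ ln(r_4/r_3) / ln(r_3/r_2) = ln(0.0015651/0.0022100)/ln(0.0022100/0.0029507) = ln(0.70819)/ln(0.748975) ≈ 1.1937.
Then r_5 ≈ r_4·(r_4/r_3)^p = 0.0015651·(0.70819)^1.1937 = 0.0015651·0.662405 ≈ 0.001037.

1.0e-3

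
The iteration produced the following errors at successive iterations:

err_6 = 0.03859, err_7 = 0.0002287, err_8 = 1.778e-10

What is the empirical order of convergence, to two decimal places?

p ≈ ln(err_8/err_7) / ln(err_7/err_6)
  = ln(1.778e-10/0.0002287) / ln(0.0002287/0.03859)
  = ln(7.77438e-07) / ln(0.00592641)
  = -14.06726 / -5.12834 ≈ 2.74304

2.74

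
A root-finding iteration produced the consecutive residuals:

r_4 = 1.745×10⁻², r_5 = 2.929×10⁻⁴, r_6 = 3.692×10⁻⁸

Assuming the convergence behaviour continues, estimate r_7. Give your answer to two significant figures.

First estimate the order: p ≈ ln(r_6/r_5) / ln(r_5/r_4) = ln(3.692×10⁻⁸/2.929×10⁻⁴)/ln(2.929×10⁻⁴/1.745×10⁻²) = ln(0.00012605)/ln(0.0167851) ≈ 2.1968.
Then r_7 ≈ r_6·(r_6/r_5)^p = 3.692×10⁻⁸·(0.00012605)^2.1968 = 3.692×10⁻⁸·2.71439e-09 ≈ 1.002e-16.

1.0e-16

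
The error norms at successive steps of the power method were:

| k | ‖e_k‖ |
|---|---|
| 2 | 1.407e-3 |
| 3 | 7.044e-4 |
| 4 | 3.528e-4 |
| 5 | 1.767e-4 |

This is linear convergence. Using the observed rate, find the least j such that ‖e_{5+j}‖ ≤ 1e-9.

18

Rate ρ ≈ ‖e_5‖/‖e_4‖ = 1.767e-4/3.528e-4 = 0.5009.
After j more steps, ‖e_{5+j}‖ ≈ 1.767e-4·ρ^j; need ρ^j ≤ 1e-9/1.767e-4 = 5.65931e-06.
j ≥ ln(5.65931e-06)/ln(0.5009) = -12.0822/-0.69135 = 17.476.
So 18 more iterations are needed.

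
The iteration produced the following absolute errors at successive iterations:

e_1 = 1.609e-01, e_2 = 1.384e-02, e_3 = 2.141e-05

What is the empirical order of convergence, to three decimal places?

2.638

p ≈ ln(e_3/e_2) / ln(e_2/e_1)
  = ln(2.141e-05/1.384e-02) / ln(1.384e-02/1.609e-01)
  = ln(0.00154697) / ln(0.0860162)
  = -6.471457 / -2.453220 ≈ 2.637944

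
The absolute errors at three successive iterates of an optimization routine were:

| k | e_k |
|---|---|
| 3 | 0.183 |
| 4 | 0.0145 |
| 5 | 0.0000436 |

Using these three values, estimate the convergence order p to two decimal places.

p ≈ ln(e_5/e_4) / ln(e_4/e_3)
  = ln(0.0000436/0.0145) / ln(0.0145/0.183)
  = ln(0.0030069) / ln(0.079235)
  = -5.80685 / -2.53534 ≈ 2.29036

2.29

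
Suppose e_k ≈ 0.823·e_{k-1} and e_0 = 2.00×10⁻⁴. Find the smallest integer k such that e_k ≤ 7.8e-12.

88

After k steps, e_k ≈ 2.00×10⁻⁴·0.823^k.
Need 0.823^k ≤ 7.8e-12/2.00×10⁻⁴ = 3.9e-08.
k ≥ ln(3.9e-08)/ln(0.823) = -17.0597/-0.19480 = 87.575.
Smallest integer k = 88.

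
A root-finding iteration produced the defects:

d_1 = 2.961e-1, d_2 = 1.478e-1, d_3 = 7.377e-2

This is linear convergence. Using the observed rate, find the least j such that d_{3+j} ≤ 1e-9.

Rate ρ ≈ d_3/d_2 = 7.377e-2/1.478e-1 = 0.4991.
After j more steps, d_{3+j} ≈ 7.377e-2·ρ^j; need ρ^j ≤ 1e-9/7.377e-2 = 1.35556e-08.
j ≥ ln(1.35556e-08)/ln(0.4991) = -18.1165/-0.69495 = 26.069.
So 27 more iterations are needed.

27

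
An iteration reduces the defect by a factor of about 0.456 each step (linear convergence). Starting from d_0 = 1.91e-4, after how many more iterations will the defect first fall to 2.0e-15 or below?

After k steps, d_k ≈ 1.91e-4·0.456^k.
Need 0.456^k ≤ 2.0e-15/1.91e-4 = 1.04712e-11.
k ≥ ln(1.04712e-11)/ln(0.456) = -25.2824/-0.78526 = 32.196.
Smallest integer k = 33.

33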